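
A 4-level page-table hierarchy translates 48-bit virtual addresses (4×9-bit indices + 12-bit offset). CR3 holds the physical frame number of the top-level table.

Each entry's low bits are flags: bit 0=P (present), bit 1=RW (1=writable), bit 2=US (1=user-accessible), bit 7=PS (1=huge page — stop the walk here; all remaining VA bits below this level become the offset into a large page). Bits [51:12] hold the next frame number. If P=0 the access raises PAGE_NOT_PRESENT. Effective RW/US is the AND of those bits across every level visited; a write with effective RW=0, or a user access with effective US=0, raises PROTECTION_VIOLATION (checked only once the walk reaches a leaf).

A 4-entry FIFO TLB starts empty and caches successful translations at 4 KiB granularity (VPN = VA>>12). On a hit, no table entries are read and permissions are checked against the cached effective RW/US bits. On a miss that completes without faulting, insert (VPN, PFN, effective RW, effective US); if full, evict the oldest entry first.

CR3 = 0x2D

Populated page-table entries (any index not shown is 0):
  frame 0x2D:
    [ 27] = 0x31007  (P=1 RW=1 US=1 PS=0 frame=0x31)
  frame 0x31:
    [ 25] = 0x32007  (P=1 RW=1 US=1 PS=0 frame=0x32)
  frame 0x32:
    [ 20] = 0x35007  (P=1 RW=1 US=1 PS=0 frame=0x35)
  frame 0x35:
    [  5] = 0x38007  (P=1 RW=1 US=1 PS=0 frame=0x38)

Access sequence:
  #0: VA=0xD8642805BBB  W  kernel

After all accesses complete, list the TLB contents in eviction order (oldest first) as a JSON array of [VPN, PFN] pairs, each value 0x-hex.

Walk each access:
#0 VA=0xD8642805BBB (w,kernel):
  L0 @0x2D[27] → 0x31007  P=1,RW=1,US=1,PS=0
  L1 @0x31[25] → 0x32007  P=1,RW=1,US=1,PS=0
  L2 @0x32[20] → 0x35007  P=1,RW=1,US=1,PS=0
  L3 @0x35[5] → 0x38007  P=1,RW=1,US=1,PS=0
  ✓ 0x38BBB  — 4 lookups

TLB: [["0xD8642805", "0x38"]]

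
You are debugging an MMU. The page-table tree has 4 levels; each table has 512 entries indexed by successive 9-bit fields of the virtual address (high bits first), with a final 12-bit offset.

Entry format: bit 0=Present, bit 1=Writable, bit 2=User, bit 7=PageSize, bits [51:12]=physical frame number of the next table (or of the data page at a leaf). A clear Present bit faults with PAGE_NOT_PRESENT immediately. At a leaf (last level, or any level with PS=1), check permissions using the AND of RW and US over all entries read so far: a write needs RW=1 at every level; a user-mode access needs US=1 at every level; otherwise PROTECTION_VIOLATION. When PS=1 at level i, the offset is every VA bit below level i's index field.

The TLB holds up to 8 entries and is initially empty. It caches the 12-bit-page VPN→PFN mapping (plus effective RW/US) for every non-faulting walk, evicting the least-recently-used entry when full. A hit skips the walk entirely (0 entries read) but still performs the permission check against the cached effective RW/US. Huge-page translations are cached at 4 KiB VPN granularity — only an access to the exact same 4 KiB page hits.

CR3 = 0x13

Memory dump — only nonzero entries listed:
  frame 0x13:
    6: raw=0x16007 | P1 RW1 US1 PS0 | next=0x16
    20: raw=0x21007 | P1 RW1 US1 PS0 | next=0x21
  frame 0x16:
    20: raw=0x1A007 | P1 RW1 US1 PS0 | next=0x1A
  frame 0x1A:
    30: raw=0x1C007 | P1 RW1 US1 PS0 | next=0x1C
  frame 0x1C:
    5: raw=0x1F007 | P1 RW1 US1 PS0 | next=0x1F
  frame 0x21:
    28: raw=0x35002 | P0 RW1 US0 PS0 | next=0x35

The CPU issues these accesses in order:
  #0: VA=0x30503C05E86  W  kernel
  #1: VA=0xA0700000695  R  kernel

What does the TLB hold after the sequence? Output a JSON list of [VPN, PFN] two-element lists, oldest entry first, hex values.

Trace:
#0 VA=0x30503C05E86 (w,kernel):
  [0] read 0x13 idx=6: raw=0x16007 flags P=1 W=1 U=1 S=0
  [1] read 0x16 idx=20: raw=0x1A007 flags P=1 W=1 U=1 S=0
  [2] read 0x1A idx=30: raw=0x1C007 flags P=1 W=1 U=1 S=0
  [3] read 0x1C idx=5: raw=0x1F007 flags P=1 W=1 U=1 S=0
  → PA=0x1FE86  (4 entries read)
#1 VA=0xA0700000695 (r,kernel):
  [0] read 0x13 idx=20: raw=0x21007 flags P=1 W=1 U=1 S=0
  [1] read 0x21 idx=28: raw=0x35002 flags P=0 W=1 U=0 S=0
  ✗ PAGE_NOT_PRESENT  [2 reads]

TLB: [["0x30503C05", "0x1F"]]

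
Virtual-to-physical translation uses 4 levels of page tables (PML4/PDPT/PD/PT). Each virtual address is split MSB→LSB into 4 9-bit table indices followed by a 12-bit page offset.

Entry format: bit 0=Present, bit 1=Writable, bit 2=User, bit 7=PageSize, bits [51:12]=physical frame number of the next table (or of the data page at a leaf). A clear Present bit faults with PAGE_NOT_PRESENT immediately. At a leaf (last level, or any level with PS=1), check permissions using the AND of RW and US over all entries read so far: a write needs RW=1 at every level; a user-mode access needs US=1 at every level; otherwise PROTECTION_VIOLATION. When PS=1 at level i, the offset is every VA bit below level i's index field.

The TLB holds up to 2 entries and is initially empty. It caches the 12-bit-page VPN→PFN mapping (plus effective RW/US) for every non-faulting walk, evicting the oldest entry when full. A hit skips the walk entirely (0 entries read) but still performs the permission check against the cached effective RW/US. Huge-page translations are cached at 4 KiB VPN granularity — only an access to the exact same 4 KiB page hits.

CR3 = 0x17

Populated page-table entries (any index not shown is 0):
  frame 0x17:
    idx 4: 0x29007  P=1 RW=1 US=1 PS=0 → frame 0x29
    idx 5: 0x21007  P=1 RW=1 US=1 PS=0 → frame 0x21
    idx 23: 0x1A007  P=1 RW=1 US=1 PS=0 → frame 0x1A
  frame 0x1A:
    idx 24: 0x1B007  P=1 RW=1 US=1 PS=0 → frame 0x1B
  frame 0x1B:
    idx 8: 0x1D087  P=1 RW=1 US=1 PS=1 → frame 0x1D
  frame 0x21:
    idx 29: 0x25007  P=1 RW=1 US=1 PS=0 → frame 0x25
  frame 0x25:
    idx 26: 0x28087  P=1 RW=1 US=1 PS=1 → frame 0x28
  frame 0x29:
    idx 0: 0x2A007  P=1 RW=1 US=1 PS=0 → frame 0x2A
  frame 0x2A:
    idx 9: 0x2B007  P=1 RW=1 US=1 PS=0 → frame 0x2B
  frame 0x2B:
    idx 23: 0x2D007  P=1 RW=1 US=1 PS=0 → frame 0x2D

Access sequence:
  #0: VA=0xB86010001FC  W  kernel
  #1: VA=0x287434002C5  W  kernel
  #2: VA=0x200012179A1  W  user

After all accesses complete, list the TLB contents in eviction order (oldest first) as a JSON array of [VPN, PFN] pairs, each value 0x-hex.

Trace:
#0 VA=0xB86010001FC (w,kernel):
  lvl0: tbl 0x17, slot 23 ⇒ 0x1A007 (P1/RW1/US1/PS0)
  lvl1: tbl 0x1A, slot 24 ⇒ 0x1B007 (P1/RW1/US1/PS0)
  lvl2: tbl 0x1B, slot 8 ⇒ 0x1D087 (P1/RW1/US1/PS1)
  ✓ 0x1D1FC (huge @L2)  — 3 lookups
#1 VA=0x287434002C5 (w,kernel):
  lvl0: tbl 0x17, slot 5 ⇒ 0x21007 (P1/RW1/US1/PS0)
  lvl1: tbl 0x21, slot 29 ⇒ 0x25007 (P1/RW1/US1/PS0)
  lvl2: tbl 0x25, slot 26 ⇒ 0x28087 (P1/RW1/US1/PS1)
  ✓ 0x282C5 (huge @L2)  — 3 lookups
#2 VA=0x200012179A1 (w,user):
  lvl0: tbl 0x17, slot 4 ⇒ 0x29007 (P1/RW1/US1/PS0)
  lvl1: tbl 0x29, slot 0 ⇒ 0x2A007 (P1/RW1/US1/PS0)
  lvl2: tbl 0x2A, slot 9 ⇒ 0x2B007 (P1/RW1/US1/PS0)
  lvl3: tbl 0x2B, slot 23 ⇒ 0x2D007 (P1/RW1/US1/PS0)
  ✓ 0x2D9A1  — 4 lookups

TLB: [["0x28743400", "0x28"], ["0x20001217", "0x2D"]]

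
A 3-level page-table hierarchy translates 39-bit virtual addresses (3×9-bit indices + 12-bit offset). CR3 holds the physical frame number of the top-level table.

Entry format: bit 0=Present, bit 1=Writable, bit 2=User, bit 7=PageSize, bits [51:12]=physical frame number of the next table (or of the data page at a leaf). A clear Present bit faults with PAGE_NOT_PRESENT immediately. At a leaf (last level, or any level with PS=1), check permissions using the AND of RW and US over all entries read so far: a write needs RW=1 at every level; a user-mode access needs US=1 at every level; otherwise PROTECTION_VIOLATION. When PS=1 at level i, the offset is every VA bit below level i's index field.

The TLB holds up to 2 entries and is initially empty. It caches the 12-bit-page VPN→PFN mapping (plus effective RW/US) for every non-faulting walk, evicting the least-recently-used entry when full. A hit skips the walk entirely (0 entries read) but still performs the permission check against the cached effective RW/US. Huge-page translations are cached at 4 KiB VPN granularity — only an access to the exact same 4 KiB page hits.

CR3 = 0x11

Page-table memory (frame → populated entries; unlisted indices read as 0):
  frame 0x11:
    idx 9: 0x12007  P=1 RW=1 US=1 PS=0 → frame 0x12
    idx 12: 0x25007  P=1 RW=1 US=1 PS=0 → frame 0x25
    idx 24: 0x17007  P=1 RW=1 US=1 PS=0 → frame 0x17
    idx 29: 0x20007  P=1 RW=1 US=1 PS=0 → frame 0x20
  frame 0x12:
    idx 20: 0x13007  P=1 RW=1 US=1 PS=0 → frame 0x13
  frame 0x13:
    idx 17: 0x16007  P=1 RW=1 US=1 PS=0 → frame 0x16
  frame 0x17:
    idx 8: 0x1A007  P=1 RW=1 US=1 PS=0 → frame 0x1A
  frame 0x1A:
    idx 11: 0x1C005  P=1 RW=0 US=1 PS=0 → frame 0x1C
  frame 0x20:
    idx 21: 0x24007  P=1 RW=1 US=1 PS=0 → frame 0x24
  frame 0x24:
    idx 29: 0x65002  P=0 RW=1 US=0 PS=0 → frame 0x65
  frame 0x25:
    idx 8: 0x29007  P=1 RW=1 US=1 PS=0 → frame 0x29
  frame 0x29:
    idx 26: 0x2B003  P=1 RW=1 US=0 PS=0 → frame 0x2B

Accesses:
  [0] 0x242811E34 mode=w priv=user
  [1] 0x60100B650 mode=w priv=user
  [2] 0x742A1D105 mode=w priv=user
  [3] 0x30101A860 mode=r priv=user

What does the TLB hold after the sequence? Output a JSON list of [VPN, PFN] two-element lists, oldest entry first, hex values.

Per-access translation:
#0 VA=0x242811E34 (w,user):
  L0 @0x11[9] → 0x12007  P=1,RW=1,US=1,PS=0
  L1 @0x12[20] → 0x13007  P=1,RW=1,US=1,PS=0
  L2 @0x13[17] → 0x16007  P=1,RW=1,US=1,PS=0
  → PA=0x16E34  (3 entries read)
#1 VA=0x60100B650 (w,user):
  L0 @0x11[24] → 0x17007  P=1,RW=1,US=1,PS=0
  L1 @0x17[8] → 0x1A007  P=1,RW=1,US=1,PS=0
  L2 @0x1A[11] → 0x1C005  P=1,RW=0,US=1,PS=0
  → PROTECTION_VIOLATION  (3 entries read)
#2 VA=0x742A1D105 (w,user):
  L0 @0x11[29] → 0x20007  P=1,RW=1,US=1,PS=0
  L1 @0x20[21] → 0x24007  P=1,RW=1,US=1,PS=0
  L2 @0x24[29] → 0x65002  P=0,RW=1,US=0,PS=0
  → PAGE_NOT_PRESENT  (3 entries read)
#3 VA=0x30101A860 (r,user):
  L0 @0x11[12] → 0x25007  P=1,RW=1,US=1,PS=0
  L1 @0x25[8] → 0x29007  P=1,RW=1,US=1,PS=0
  L2 @0x29[26] → 0x2B003  P=1,RW=1,US=0,PS=0
  → PROTECTION_VIOLATION  (3 entries read)

TLB: [["0x242811", "0x16"]]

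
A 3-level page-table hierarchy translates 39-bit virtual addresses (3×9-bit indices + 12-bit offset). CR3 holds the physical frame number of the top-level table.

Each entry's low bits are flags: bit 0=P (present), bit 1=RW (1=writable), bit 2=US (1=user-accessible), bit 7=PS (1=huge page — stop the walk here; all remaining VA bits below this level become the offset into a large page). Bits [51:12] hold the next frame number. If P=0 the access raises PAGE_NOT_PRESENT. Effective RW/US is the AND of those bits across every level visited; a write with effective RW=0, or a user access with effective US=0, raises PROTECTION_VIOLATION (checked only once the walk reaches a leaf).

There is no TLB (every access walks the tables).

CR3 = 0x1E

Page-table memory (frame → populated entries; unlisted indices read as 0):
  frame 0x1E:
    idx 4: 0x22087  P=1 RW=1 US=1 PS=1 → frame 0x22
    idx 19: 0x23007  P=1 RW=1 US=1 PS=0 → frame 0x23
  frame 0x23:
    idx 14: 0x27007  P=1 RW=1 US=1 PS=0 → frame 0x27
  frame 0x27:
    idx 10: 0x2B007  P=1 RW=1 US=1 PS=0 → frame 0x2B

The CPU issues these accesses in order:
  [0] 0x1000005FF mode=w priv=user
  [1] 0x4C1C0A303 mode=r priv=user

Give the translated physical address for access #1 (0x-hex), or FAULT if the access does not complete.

Per-access translation:
#0 VA=0x1000005FF (w,user):
  lvl0: tbl 0x1E, slot 4 ⇒ 0x22087 (P1/RW1/US1/PS1)
  ✓ 0x225FF (huge @L0)  — 1 lookups
#1 VA=0x4C1C0A303 (r,user):
  lvl0: tbl 0x1E, slot 19 ⇒ 0x23007 (P1/RW1/US1/PS0)
  lvl1: tbl 0x23, slot 14 ⇒ 0x27007 (P1/RW1/US1/PS0)
  lvl2: tbl 0x27, slot 10 ⇒ 0x2B007 (P1/RW1/US1/PS0)
  ✓ 0x2B303  — 3 lookups

Access #1 PA: 0x2B303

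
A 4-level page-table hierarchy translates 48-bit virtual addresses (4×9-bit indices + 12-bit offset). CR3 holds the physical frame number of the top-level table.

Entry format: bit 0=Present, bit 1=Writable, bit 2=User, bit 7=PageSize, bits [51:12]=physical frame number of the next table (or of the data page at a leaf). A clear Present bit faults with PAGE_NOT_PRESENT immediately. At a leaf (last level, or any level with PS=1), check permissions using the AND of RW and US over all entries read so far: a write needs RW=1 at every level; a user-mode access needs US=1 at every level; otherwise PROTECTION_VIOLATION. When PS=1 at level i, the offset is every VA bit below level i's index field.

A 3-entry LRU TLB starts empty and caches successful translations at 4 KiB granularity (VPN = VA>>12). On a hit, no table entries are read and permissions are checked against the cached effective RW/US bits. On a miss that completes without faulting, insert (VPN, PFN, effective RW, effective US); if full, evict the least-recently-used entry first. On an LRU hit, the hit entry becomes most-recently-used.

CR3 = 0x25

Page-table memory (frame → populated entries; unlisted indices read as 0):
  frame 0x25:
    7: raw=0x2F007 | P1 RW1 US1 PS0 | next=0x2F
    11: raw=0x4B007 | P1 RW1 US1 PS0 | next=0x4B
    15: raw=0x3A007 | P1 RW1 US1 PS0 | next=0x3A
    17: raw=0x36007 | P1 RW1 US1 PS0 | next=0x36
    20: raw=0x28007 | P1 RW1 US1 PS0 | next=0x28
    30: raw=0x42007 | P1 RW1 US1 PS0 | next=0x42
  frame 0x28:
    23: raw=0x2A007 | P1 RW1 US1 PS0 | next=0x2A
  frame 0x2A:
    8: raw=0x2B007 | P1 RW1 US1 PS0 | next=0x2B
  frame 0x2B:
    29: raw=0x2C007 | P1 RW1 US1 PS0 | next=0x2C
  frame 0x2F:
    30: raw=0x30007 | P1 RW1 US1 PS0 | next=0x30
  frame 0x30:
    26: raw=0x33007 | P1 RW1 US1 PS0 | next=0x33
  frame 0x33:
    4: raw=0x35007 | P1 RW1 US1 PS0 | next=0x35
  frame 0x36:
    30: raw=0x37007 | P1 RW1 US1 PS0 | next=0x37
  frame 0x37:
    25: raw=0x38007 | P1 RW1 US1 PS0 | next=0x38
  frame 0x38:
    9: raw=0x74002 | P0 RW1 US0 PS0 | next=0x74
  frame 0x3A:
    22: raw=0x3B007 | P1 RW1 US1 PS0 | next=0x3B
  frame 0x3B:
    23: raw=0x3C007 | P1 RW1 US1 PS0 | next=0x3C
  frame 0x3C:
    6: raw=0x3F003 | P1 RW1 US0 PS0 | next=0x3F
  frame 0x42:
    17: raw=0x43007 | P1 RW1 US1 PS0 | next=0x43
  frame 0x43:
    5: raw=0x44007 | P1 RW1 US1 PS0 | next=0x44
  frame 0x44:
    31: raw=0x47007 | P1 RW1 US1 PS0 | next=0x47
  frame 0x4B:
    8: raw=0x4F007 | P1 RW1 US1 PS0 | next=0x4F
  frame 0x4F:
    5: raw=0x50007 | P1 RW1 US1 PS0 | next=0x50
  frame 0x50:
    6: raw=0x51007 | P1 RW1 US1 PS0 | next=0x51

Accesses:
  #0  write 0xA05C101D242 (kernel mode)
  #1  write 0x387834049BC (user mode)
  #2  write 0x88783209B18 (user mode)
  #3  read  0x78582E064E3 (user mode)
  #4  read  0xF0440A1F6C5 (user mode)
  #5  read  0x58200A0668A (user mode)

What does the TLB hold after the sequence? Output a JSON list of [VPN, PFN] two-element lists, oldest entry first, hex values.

Per-access translation:
#0 VA=0xA05C101D242 (w,kernel):
  L0: frame=0x25 idx=20 entry=0x28007 [P=1 RW=1 US=1 PS=0]
  L1: frame=0x28 idx=23 entry=0x2A007 [P=1 RW=1 US=1 PS=0]
  L2: frame=0x2A idx=8 entry=0x2B007 [P=1 RW=1 US=1 PS=0]
  L3: frame=0x2B idx=29 entry=0x2C007 [P=1 RW=1 US=1 PS=0]
  → PA=0x2C242  (4 entries read)
#1 VA=0x387834049BC (w,user):
  L0: frame=0x25 idx=7 entry=0x2F007 [P=1 RW=1 US=1 PS=0]
  L1: frame=0x2F idx=30 entry=0x30007 [P=1 RW=1 US=1 PS=0]
  L2: frame=0x30 idx=26 entry=0x33007 [P=1 RW=1 US=1 PS=0]
  L3: frame=0x33 idx=4 entry=0x35007 [P=1 RW=1 US=1 PS=0]
  → PA=0x359BC  (4 entries read)
#2 VA=0x88783209B18 (w,user):
  L0: frame=0x25 idx=17 entry=0x36007 [P=1 RW=1 US=1 PS=0]
  L1: frame=0x36 idx=30 entry=0x37007 [P=1 RW=1 US=1 PS=0]
  L2: frame=0x37 idx=25 entry=0x38007 [P=1 RW=1 US=1 PS=0]
  L3: frame=0x38 idx=9 entry=0x74002 [P=0 RW=1 US=0 PS=0]
  ✗ PAGE_NOT_PRESENT  [4 reads]
#3 VA=0x78582E064E3 (r,user):
  L0: frame=0x25 idx=15 entry=0x3A007 [P=1 RW=1 US=1 PS=0]
  L1: frame=0x3A idx=22 entry=0x3B007 [P=1 RW=1 US=1 PS=0]
  L2: frame=0x3B idx=23 entry=0x3C007 [P=1 RW=1 US=1 PS=0]
  L3: frame=0x3C idx=6 entry=0x3F003 [P=1 RW=1 US=0 PS=0]
  ✗ PROTECTION_VIOLATION  [4 reads]
#4 VA=0xF0440A1F6C5 (r,user):
  L0: frame=0x25 idx=30 entry=0x42007 [P=1 RW=1 US=1 PS=0]
  L1: frame=0x42 idx=17 entry=0x43007 [P=1 RW=1 US=1 PS=0]
  L2: frame=0x43 idx=5 entry=0x44007 [P=1 RW=1 US=1 PS=0]
  L3: frame=0x44 idx=31 entry=0x47007 [P=1 RW=1 US=1 PS=0]
  → PA=0x476C5  (4 entries read)
#5 VA=0x58200A0668A (r,user):
  L0: frame=0x25 idx=11 entry=0x4B007 [P=1 RW=1 US=1 PS=0]
  L1: frame=0x4B idx=8 entry=0x4F007 [P=1 RW=1 US=1 PS=0]
  L2: frame=0x4F idx=5 entry=0x50007 [P=1 RW=1 US=1 PS=0]
  L3: frame=0x50 idx=6 entry=0x51007 [P=1 RW=1 US=1 PS=0]
  → PA=0x5168A  (4 entries read)

TLB: [["0x38783404", "0x35"], ["0xF0440A1F", "0x47"], ["0x58200A06", "0x51"]]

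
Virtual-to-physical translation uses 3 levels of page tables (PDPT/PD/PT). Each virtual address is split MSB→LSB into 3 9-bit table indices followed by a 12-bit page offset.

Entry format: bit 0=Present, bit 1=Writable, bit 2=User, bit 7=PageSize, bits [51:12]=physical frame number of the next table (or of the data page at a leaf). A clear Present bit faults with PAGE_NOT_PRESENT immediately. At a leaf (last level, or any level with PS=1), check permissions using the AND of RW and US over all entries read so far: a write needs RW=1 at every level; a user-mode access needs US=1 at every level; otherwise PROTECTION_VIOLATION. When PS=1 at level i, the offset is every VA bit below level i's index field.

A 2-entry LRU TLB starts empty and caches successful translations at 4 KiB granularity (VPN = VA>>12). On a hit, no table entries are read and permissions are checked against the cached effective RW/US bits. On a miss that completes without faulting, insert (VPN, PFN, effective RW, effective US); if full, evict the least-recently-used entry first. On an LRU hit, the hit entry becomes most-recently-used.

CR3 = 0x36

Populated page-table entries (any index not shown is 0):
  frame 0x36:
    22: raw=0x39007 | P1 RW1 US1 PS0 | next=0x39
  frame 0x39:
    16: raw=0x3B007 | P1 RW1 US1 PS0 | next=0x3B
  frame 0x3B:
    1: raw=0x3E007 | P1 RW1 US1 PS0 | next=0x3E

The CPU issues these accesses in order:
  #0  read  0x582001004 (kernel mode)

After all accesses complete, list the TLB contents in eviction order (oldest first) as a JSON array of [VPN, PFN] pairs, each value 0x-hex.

Per-access translation:
#0 VA=0x582001004 (r,kernel):
  [0] read 0x36 idx=22: raw=0x39007 flags P=1 W=1 U=1 S=0
  [1] read 0x39 idx=16: raw=0x3B007 flags P=1 W=1 U=1 S=0
  [2] read 0x3B idx=1: raw=0x3E007 flags P=1 W=1 U=1 S=0
  ⇒ phys 0x3E004  [3 reads]

TLB: [["0x582001", "0x3E"]]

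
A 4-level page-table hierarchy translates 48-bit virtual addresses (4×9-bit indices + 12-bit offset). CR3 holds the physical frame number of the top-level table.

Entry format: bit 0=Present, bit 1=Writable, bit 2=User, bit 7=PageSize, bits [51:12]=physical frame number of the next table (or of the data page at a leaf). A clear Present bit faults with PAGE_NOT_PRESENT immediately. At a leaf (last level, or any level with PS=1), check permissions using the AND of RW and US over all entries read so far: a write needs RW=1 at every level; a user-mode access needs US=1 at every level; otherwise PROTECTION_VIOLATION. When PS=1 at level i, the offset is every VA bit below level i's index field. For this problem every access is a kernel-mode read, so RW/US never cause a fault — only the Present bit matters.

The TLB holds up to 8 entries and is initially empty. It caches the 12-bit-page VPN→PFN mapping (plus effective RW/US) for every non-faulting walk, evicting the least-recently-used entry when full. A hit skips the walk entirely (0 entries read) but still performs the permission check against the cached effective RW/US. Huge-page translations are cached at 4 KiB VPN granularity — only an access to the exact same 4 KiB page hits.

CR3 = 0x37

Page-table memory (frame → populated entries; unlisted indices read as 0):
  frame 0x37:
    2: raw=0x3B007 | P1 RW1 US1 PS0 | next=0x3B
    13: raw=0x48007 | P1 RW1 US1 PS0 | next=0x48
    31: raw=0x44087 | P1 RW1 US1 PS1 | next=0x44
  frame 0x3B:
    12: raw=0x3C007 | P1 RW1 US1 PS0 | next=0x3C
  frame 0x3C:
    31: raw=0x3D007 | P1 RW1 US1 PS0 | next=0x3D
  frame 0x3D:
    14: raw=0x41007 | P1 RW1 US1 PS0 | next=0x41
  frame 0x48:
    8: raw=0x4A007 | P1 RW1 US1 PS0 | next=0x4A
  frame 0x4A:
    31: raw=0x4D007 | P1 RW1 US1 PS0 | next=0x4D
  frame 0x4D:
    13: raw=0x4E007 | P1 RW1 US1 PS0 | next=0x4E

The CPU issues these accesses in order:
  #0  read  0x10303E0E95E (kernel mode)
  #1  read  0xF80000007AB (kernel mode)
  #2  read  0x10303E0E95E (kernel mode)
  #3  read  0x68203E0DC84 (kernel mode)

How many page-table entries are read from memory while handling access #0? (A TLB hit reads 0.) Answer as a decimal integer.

Trace:
#0 VA=0x10303E0E95E (r,kernel):
  L0: frame=0x37 idx=2 entry=0x3B007 [P=1 RW=1 US=1 PS=0]
  L1: frame=0x3B idx=12 entry=0x3C007 [P=1 RW=1 US=1 PS=0]
  L2: frame=0x3C idx=31 entry=0x3D007 [P=1 RW=1 US=1 PS=0]
  L3: frame=0x3D idx=14 entry=0x41007 [P=1 RW=1 US=1 PS=0]
  → PA=0x4195E  (4 entries read)
#1 VA=0xF80000007AB (r,kernel):
  L0: frame=0x37 idx=31 entry=0x44087 [P=1 RW=1 US=1 PS=1]
  → PA=0x447AB (huge @L0)  (1 entries read)
#2 VA=0x10303E0E95E (r,kernel):
  TLB hit vpn=0x10303E0E → PA=0x4195E
#3 VA=0x68203E0DC84 (r,kernel):
  L0: frame=0x37 idx=13 entry=0x48007 [P=1 RW=1 US=1 PS=0]
  L1: frame=0x48 idx=8 entry=0x4A007 [P=1 RW=1 US=1 PS=0]
  L2: frame=0x4A idx=31 entry=0x4D007 [P=1 RW=1 US=1 PS=0]
  L3: frame=0x4D idx=13 entry=0x4E007 [P=1 RW=1 US=1 PS=0]
  → PA=0x4EC84  (4 entries read)

Entries read for #0: 4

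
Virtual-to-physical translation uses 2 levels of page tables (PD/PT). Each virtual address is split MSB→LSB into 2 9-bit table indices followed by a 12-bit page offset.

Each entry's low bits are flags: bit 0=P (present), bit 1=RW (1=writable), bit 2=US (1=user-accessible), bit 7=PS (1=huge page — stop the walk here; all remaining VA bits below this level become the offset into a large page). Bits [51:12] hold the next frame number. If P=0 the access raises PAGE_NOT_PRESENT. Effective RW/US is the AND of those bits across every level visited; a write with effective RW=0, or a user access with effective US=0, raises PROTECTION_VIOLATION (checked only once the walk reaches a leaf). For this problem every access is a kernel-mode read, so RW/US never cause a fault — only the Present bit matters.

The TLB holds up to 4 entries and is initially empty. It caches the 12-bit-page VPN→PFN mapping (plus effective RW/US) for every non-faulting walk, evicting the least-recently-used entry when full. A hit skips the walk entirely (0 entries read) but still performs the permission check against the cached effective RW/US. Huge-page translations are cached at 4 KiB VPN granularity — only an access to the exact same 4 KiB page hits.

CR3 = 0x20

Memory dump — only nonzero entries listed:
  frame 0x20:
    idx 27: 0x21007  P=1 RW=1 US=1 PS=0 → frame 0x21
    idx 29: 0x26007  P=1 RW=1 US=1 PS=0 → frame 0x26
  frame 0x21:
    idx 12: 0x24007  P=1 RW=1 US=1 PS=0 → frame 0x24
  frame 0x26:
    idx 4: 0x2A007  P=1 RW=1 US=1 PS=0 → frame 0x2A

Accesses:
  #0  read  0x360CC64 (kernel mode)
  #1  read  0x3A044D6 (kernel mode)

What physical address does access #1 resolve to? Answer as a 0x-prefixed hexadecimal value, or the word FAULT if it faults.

Walk each access:
#0 VA=0x360CC64 (r,kernel):
  L0 @0x20[27] → 0x21007  P=1,RW=1,US=1,PS=0
  L1 @0x21[12] → 0x24007  P=1,RW=1,US=1,PS=0
  ⇒ phys 0x24C64  [2 reads]
#1 VA=0x3A044D6 (r,kernel):
  L0 @0x20[29] → 0x26007  P=1,RW=1,US=1,PS=0
  L1 @0x26[4] → 0x2A007  P=1,RW=1,US=1,PS=0
  ⇒ phys 0x2A4D6  [2 reads]

Access #1 PA: 0x2A4D6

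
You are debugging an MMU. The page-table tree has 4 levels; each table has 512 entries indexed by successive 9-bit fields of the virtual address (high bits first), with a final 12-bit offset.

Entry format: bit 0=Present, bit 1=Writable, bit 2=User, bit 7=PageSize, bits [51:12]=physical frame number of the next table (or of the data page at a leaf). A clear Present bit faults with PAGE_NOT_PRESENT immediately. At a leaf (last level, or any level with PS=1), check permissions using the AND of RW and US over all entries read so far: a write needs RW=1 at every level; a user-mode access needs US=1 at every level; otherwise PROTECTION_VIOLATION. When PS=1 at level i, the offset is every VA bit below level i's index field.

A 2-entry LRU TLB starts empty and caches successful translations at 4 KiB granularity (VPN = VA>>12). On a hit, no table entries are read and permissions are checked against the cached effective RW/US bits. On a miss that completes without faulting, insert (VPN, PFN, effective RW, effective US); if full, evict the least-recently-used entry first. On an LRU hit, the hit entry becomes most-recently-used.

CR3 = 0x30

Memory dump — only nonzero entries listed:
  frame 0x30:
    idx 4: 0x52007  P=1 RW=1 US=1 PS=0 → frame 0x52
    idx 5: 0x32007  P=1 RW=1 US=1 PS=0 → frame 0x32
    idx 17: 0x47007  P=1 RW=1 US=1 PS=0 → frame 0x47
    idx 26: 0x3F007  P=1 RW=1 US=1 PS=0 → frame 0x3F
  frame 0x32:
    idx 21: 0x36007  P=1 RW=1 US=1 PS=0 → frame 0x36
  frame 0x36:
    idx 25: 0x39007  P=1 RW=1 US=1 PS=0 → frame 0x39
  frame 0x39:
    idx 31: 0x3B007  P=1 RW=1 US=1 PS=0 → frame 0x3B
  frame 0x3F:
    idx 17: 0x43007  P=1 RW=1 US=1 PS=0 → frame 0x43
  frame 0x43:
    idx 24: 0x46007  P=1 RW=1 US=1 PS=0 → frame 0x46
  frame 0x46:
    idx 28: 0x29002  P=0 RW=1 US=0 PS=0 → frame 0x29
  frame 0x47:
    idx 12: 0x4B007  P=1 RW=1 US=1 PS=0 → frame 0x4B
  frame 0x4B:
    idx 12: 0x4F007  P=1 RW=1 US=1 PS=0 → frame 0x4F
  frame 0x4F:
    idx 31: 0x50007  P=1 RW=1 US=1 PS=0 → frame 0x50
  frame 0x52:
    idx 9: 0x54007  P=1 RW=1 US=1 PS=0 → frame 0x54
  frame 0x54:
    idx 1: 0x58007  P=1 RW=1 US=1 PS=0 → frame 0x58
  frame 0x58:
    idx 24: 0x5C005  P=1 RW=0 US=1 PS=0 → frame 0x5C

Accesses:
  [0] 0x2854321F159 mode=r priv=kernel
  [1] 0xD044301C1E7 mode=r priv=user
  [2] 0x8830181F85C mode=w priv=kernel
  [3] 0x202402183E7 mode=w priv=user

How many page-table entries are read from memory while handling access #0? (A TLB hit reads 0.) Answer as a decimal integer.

Per-access translation:
#0 VA=0x2854321F159 (r,kernel):
  [0] read 0x30 idx=5: raw=0x32007 flags P=1 W=1 U=1 S=0
  [1] read 0x32 idx=21: raw=0x36007 flags P=1 W=1 U=1 S=0
  [2] read 0x36 idx=25: raw=0x39007 flags P=1 W=1 U=1 S=0
  [3] read 0x39 idx=31: raw=0x3B007 flags P=1 W=1 U=1 S=0
  → PA=0x3B159  (4 entries read)
#1 VA=0xD044301C1E7 (r,user):
  [0] read 0x30 idx=26: raw=0x3F007 flags P=1 W=1 U=1 S=0
  [1] read 0x3F idx=17: raw=0x43007 flags P=1 W=1 U=1 S=0
  [2] read 0x43 idx=24: raw=0x46007 flags P=1 W=1 U=1 S=0
  [3] read 0x46 idx=28: raw=0x29002 flags P=0 W=1 U=0 S=0
  → PAGE_NOT_PRESENT  (4 entries read)
#2 VA=0x8830181F85C (w,kernel):
  [0] read 0x30 idx=17: raw=0x47007 flags P=1 W=1 U=1 S=0
  [1] read 0x47 idx=12: raw=0x4B007 flags P=1 W=1 U=1 S=0
  [2] read 0x4B idx=12: raw=0x4F007 flags P=1 W=1 U=1 S=0
  [3] read 0x4F idx=31: raw=0x50007 flags P=1 W=1 U=1 S=0
  → PA=0x5085C  (4 entries read)
#3 VA=0x202402183E7 (w,user):
  [0] read 0x30 idx=4: raw=0x52007 flags P=1 W=1 U=1 S=0
  [1] read 0x52 idx=9: raw=0x54007 flags P=1 W=1 U=1 S=0
  [2] read 0x54 idx=1: raw=0x58007 flags P=1 W=1 U=1 S=0
  [3] read 0x58 idx=24: raw=0x5C005 flags P=1 W=0 U=1 S=0
  → PROTECTION_VIOLATION  (4 entries read)

Entries read for #0: 4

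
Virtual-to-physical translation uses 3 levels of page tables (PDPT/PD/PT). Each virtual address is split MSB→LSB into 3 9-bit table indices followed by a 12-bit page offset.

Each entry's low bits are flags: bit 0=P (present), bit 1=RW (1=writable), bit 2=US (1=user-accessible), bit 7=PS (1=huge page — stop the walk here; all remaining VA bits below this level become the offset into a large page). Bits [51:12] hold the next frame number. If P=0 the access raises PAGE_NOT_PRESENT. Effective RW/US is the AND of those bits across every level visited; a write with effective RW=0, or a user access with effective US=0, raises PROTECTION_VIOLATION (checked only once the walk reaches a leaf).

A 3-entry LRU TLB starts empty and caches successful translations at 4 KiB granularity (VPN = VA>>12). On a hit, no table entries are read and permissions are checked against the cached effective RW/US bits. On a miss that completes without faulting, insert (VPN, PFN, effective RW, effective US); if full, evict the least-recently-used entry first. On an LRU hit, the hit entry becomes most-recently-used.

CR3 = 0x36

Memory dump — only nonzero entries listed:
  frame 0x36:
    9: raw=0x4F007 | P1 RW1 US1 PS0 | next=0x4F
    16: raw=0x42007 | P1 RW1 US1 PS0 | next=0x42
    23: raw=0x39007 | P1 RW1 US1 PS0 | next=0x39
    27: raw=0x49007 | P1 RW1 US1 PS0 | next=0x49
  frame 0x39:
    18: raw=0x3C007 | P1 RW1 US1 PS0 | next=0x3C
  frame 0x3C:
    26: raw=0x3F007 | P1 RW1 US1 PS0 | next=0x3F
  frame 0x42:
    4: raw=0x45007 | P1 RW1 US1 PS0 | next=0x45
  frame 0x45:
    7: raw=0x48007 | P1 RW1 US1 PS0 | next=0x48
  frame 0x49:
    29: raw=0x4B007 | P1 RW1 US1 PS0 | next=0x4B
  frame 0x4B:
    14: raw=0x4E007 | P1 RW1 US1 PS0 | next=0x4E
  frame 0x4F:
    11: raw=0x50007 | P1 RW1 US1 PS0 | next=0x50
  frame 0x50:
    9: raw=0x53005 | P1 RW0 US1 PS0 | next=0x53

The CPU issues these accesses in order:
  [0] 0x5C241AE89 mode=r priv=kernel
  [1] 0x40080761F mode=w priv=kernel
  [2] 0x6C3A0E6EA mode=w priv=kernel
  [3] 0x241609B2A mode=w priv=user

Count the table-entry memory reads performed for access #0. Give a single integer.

Per-access translation:
#0 VA=0x5C241AE89 (r,kernel):
  lvl0: tbl 0x36, slot 23 ⇒ 0x39007 (P1/RW1/US1/PS0)
  lvl1: tbl 0x39, slot 18 ⇒ 0x3C007 (P1/RW1/US1/PS0)
  lvl2: tbl 0x3C, slot 26 ⇒ 0x3F007 (P1/RW1/US1/PS0)
  → PA=0x3FE89  (3 entries read)
#1 VA=0x40080761F (w,kernel):
  lvl0: tbl 0x36, slot 16 ⇒ 0x42007 (P1/RW1/US1/PS0)
  lvl1: tbl 0x42, slot 4 ⇒ 0x45007 (P1/RW1/US1/PS0)
  lvl2: tbl 0x45, slot 7 ⇒ 0x48007 (P1/RW1/US1/PS0)
  → PA=0x4861F  (3 entries read)
#2 VA=0x6C3A0E6EA (w,kernel):
  lvl0: tbl 0x36, slot 27 ⇒ 0x49007 (P1/RW1/US1/PS0)
  lvl1: tbl 0x49, slot 29 ⇒ 0x4B007 (P1/RW1/US1/PS0)
  lvl2: tbl 0x4B, slot 14 ⇒ 0x4E007 (P1/RW1/US1/PS0)
  → PA=0x4E6EA  (3 entries read)
#3 VA=0x241609B2A (w,user):
  lvl0: tbl 0x36, slot 9 ⇒ 0x4F007 (P1/RW1/US1/PS0)
  lvl1: tbl 0x4F, slot 11 ⇒ 0x50007 (P1/RW1/US1/PS0)
  lvl2: tbl 0x50, slot 9 ⇒ 0x53005 (P1/RW0/US1/PS0)
  ✗ PROTECTION_VIOLATION  [3 reads]

Entries read for #0: 3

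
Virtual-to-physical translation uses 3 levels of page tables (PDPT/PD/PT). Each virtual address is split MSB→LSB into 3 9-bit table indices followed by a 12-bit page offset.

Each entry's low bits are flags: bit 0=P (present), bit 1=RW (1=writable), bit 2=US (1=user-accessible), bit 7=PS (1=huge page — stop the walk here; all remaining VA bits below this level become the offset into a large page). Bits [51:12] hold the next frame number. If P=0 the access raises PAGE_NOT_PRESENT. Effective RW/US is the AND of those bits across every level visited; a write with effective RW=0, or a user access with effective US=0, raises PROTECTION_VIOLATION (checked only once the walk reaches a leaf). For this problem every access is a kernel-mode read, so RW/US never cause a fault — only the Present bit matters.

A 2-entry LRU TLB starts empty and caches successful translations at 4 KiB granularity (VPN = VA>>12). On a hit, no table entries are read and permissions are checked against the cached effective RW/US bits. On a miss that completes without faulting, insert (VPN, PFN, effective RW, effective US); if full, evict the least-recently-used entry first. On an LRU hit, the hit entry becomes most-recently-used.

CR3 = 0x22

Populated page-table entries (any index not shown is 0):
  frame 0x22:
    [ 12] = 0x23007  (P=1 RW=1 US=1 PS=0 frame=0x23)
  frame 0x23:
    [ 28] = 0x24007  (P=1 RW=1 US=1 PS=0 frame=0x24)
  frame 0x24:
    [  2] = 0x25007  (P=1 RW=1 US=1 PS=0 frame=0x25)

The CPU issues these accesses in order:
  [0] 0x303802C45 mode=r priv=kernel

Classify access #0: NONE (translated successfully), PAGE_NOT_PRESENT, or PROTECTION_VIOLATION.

Walk each access:
#0 VA=0x303802C45 (r,kernel):
  lvl0: tbl 0x22, slot 12 ⇒ 0x23007 (P1/RW1/US1/PS0)
  lvl1: tbl 0x23, slot 28 ⇒ 0x24007 (P1/RW1/US1/PS0)
  lvl2: tbl 0x24, slot 2 ⇒ 0x25007 (P1/RW1/US1/PS0)
  ✓ 0x25C45  — 3 lookups

Access #0 fault: NONE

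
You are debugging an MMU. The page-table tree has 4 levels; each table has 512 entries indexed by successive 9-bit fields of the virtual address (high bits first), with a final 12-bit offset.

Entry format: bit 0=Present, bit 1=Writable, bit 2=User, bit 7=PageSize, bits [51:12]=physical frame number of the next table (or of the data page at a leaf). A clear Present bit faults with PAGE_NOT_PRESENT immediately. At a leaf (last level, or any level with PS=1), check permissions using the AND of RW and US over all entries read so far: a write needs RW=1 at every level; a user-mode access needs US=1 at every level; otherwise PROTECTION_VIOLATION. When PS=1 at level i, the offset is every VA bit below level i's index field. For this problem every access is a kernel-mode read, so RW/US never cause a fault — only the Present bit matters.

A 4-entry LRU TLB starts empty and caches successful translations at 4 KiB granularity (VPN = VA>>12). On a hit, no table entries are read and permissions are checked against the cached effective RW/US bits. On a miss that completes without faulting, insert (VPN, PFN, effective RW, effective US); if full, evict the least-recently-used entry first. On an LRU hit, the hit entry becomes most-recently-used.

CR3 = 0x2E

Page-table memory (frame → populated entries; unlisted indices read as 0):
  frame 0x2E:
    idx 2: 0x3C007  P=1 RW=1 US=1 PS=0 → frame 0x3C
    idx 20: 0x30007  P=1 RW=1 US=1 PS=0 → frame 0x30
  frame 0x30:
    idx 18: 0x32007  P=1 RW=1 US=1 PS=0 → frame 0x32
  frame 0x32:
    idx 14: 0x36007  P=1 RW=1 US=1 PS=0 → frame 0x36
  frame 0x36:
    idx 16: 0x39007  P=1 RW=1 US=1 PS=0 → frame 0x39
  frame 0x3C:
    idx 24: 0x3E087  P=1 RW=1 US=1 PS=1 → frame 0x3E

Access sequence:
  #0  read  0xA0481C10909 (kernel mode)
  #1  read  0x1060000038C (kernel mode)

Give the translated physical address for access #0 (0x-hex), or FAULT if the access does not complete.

Trace:
#0 VA=0xA0481C10909 (r,kernel):
  L0: frame=0x2E idx=20 entry=0x30007 [P=1 RW=1 US=1 PS=0]
  L1: frame=0x30 idx=18 entry=0x32007 [P=1 RW=1 US=1 PS=0]
  L2: frame=0x32 idx=14 entry=0x36007 [P=1 RW=1 US=1 PS=0]
  L3: frame=0x36 idx=16 entry=0x39007 [P=1 RW=1 US=1 PS=0]
  → PA=0x39909  (4 entries read)
#1 VA=0x1060000038C (r,kernel):
  L0: frame=0x2E idx=2 entry=0x3C007 [P=1 RW=1 US=1 PS=0]
  L1: frame=0x3C idx=24 entry=0x3E087 [P=1 RW=1 US=1 PS=1]
  → PA=0x3E38C (huge @L1)  (2 entries read)

Access #0 PA: 0x39909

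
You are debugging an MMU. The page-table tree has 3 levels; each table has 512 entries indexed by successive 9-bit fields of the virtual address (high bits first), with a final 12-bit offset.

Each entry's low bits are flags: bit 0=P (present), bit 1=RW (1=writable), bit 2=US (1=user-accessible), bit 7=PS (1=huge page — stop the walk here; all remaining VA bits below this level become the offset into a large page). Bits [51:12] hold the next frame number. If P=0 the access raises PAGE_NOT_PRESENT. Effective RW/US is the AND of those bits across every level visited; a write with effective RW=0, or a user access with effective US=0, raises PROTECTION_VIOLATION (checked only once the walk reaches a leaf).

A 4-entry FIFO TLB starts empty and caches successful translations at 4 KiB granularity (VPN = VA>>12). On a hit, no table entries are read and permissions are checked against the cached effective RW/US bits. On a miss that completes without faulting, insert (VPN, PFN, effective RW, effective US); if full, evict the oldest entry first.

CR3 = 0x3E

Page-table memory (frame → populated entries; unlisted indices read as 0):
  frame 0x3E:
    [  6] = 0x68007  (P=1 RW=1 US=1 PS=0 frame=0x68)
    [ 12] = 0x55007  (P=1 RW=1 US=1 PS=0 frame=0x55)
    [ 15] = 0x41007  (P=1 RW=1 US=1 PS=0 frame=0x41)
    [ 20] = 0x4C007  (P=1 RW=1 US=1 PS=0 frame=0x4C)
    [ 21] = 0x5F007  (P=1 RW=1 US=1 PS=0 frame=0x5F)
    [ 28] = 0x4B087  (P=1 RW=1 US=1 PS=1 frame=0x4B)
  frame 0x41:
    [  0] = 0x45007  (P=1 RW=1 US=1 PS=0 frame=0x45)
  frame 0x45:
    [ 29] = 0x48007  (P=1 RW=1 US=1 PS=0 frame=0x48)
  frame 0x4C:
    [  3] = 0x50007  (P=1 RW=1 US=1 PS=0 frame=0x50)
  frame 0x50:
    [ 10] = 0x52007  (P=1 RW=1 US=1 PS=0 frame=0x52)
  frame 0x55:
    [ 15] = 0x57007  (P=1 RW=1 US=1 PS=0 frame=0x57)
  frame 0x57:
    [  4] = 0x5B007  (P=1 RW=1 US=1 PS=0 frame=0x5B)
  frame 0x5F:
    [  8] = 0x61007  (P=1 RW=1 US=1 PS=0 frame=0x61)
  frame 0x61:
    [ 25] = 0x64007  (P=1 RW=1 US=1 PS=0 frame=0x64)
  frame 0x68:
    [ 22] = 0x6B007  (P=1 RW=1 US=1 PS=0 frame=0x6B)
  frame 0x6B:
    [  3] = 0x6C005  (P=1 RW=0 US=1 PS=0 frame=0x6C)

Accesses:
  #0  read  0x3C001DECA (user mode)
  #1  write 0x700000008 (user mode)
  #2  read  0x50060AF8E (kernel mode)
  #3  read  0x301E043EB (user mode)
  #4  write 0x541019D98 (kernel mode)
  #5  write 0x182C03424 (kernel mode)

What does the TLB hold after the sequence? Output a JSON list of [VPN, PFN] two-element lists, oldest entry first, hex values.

Walk each access:
#0 VA=0x3C001DECA (r,user):
  L0: frame=0x3E idx=15 entry=0x41007 [P=1 RW=1 US=1 PS=0]
  L1: frame=0x41 idx=0 entry=0x45007 [P=1 RW=1 US=1 PS=0]
  L2: frame=0x45 idx=29 entry=0x48007 [P=1 RW=1 US=1 PS=0]
  → PA=0x48ECA  (3 entries read)
#1 VA=0x700000008 (w,user):
  L0: frame=0x3E idx=28 entry=0x4B087 [P=1 RW=1 US=1 PS=1]
  → PA=0x4B008 (huge @L0)  (1 entries read)
#2 VA=0x50060AF8E (r,kernel):
  L0: frame=0x3E idx=20 entry=0x4C007 [P=1 RW=1 US=1 PS=0]
  L1: frame=0x4C idx=3 entry=0x50007 [P=1 RW=1 US=1 PS=0]
  L2: frame=0x50 idx=10 entry=0x52007 [P=1 RW=1 US=1 PS=0]
  → PA=0x52F8E  (3 entries read)
#3 VA=0x301E043EB (r,user):
  L0: frame=0x3E idx=12 entry=0x55007 [P=1 RW=1 US=1 PS=0]
  L1: frame=0x55 idx=15 entry=0x57007 [P=1 RW=1 US=1 PS=0]
  L2: frame=0x57 idx=4 entry=0x5B007 [P=1 RW=1 US=1 PS=0]
  → PA=0x5B3EB  (3 entries read)
#4 VA=0x541019D98 (w,kernel):
  L0: frame=0x3E idx=21 entry=0x5F007 [P=1 RW=1 US=1 PS=0]
  L1: frame=0x5F idx=8 entry=0x61007 [P=1 RW=1 US=1 PS=0]
  L2: frame=0x61 idx=25 entry=0x64007 [P=1 RW=1 US=1 PS=0]
  → PA=0x64D98  (3 entries read)
#5 VA=0x182C03424 (w,kernel):
  L0: frame=0x3E idx=6 entry=0x68007 [P=1 RW=1 US=1 PS=0]
  L1: frame=0x68 idx=22 entry=0x6B007 [P=1 RW=1 US=1 PS=0]
  L2: frame=0x6B idx=3 entry=0x6C005 [P=1 RW=0 US=1 PS=0]
  → PROTECTION_VIOLATION  (3 entries read)

TLB: [["0x700000", "0x4B"], ["0x50060A", "0x52"], ["0x301E04", "0x5B"], ["0x541019", "0x64"]]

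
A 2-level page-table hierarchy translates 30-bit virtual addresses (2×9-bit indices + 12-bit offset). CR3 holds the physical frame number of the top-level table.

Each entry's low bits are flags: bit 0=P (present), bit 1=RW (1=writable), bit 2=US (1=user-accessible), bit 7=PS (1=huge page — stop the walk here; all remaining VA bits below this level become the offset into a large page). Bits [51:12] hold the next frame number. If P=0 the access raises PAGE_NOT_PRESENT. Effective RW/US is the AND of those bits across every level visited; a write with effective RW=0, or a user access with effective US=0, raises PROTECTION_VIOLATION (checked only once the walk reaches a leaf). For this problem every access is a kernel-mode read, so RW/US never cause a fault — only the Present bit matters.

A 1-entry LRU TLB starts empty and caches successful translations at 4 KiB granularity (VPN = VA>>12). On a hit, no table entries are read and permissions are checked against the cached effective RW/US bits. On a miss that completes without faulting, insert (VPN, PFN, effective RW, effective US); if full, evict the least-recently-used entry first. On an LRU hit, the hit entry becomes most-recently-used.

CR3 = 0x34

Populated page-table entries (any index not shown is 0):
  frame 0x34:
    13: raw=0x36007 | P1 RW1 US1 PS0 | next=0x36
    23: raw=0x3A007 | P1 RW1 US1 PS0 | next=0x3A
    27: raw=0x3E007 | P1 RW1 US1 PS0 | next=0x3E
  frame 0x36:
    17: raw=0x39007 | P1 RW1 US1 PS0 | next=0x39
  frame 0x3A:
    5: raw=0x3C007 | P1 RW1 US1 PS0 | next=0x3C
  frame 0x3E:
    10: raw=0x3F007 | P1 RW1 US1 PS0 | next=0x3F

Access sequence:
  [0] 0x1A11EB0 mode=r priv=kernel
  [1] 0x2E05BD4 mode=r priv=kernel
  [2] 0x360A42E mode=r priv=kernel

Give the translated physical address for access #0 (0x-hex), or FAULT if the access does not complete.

Trace:
#0 VA=0x1A11EB0 (r,kernel):
  L0 @0x34[13] → 0x36007  P=1,RW=1,US=1,PS=0
  L1 @0x36[17] → 0x39007  P=1,RW=1,US=1,PS=0
  ⇒ phys 0x39EB0  [2 reads]
#1 VA=0x2E05BD4 (r,kernel):
  L0 @0x34[23] → 0x3A007  P=1,RW=1,US=1,PS=0
  L1 @0x3A[5] → 0x3C007  P=1,RW=1,US=1,PS=0
  ⇒ phys 0x3CBD4  [2 reads]
#2 VA=0x360A42E (r,kernel):
  L0 @0x34[27] → 0x3E007  P=1,RW=1,US=1,PS=0
  L1 @0x3E[10] → 0x3F007  P=1,RW=1,US=1,PS=0
  ⇒ phys 0x3F42E  [2 reads]

Access #0 PA: 0x39EB0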